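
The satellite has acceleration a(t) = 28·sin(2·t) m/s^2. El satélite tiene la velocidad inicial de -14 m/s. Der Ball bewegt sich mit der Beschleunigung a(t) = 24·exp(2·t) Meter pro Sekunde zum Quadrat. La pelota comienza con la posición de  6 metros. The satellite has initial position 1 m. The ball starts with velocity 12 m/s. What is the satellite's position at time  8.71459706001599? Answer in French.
En partant de l'accélération a(t) = 28·sin(2·t), nous prenons 2 intégrales. En prenant ∫a(t)dt et en appliquant v(0) = -14, nous trouvons v(t) = -14·cos(2·t). En prenant ∫v(t)dt et en appliquant x(0) = 1, nous trouvons x(t) = 1 - 7·sin(2·t). Nous avons la position x(t) = 1 - 7·sin(2·t). En substituant t = 8.71459706001599: x(8.71459706001599) = 7.92094234961139.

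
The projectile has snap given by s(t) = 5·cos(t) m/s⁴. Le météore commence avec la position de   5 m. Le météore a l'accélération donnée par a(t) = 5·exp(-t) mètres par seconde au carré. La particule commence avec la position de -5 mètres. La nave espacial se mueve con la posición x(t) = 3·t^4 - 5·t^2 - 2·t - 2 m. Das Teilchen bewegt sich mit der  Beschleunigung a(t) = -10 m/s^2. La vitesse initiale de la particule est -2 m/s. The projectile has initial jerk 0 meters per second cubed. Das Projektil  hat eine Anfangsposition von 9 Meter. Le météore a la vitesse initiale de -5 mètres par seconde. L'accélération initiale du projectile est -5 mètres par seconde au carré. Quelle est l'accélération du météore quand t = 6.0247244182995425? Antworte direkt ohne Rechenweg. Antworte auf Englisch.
The acceleration at t = 6.0247244182995425 is a = 0.0120910894607281.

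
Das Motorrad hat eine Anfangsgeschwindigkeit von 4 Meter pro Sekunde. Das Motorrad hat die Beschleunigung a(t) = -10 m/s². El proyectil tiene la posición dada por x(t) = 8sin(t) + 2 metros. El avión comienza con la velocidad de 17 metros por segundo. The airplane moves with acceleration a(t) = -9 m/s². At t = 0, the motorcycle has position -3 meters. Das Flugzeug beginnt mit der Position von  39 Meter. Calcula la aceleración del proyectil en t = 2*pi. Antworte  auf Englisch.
Starting from position x(t) = 8·sin(t) + 2, we take 2 derivatives. The derivative of position gives velocity: v(t) = 8·cos(t). Taking d/dt of v(t), we find a(t) = -8·sin(t). Using a(t) = -8·sin(t) and substituting t = 2*pi, we find a = 0.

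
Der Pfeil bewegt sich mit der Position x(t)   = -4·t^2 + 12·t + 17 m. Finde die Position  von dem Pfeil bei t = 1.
Aus der Gleichung für die Position x(t) = -4·t^2 + 12·t + 17, setzen wir t = 1 ein und erhalten x = 25.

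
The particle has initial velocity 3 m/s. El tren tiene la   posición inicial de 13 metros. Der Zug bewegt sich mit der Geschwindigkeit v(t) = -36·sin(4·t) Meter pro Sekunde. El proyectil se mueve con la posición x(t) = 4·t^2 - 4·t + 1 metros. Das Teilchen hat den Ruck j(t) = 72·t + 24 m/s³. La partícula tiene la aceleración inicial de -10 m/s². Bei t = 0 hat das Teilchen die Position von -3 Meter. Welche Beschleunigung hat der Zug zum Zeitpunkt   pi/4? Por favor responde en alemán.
Ausgehend von der Geschwindigkeit v(t) = -36·sin(4·t), nehmen wir 1 Ableitung. Die Ableitung von der Geschwindigkeit ergibt die Beschleunigung: a(t) = -144·cos(4·t). Wir haben die Beschleunigung a(t) = -144·cos(4·t). Durch Einsetzen von t = pi/4: a(pi/4) = 144.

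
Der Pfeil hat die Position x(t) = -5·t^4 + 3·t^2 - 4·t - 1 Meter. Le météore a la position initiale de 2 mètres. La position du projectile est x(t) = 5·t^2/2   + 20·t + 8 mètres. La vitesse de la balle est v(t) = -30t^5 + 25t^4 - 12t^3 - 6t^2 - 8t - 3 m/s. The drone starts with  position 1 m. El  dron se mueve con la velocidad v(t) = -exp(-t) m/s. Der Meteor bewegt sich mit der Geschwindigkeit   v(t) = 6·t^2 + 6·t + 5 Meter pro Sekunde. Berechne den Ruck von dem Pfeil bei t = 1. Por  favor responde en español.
Partiendo de la posición x(t) = -5·t^4 + 3·t^2 - 4·t - 1, tomamos 3 derivadas. Derivando la posición, obtenemos la velocidad: v(t) = -20·t^3 + 6·t - 4. Derivando la velocidad, obtenemos la aceleración: a(t) = 6 - 60·t^2. Tomando d/dt de a(t), encontramos j(t) = -120·t. Tenemos la sacudida j(t) = -120·t. Sustituyendo t = 1: j(1) = -120.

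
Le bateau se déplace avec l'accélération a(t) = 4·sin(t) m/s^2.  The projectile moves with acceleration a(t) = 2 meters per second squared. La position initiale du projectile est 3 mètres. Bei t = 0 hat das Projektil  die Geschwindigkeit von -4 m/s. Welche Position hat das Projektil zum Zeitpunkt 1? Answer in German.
Ausgehend von der Beschleunigung a(t) = 2, nehmen wir 2 Stammfunktionen. Durch Integration von der Beschleunigung und Verwendung der Anfangsbedingung v(0) = -4, erhalten wir v(t) = 2·t - 4. Mit ∫v(t)dt und Anwendung von x(0) = 3, finden wir x(t) = t^2 - 4·t + 3. Mit x(t) = t^2 - 4·t + 3 und Einsetzen von t = 1, finden wir x = 0.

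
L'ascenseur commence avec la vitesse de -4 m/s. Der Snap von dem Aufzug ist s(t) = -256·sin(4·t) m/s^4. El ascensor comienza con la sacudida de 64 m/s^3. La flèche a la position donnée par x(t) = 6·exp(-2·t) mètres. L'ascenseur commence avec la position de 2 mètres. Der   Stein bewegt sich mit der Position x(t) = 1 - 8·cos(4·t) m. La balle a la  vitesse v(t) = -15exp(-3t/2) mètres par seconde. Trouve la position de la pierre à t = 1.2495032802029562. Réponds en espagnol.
Usando x(t) = 1 - 8·cos(4·t) y sustituyendo t = 1.2495032802029562, encontramos x = -1.25405088102065.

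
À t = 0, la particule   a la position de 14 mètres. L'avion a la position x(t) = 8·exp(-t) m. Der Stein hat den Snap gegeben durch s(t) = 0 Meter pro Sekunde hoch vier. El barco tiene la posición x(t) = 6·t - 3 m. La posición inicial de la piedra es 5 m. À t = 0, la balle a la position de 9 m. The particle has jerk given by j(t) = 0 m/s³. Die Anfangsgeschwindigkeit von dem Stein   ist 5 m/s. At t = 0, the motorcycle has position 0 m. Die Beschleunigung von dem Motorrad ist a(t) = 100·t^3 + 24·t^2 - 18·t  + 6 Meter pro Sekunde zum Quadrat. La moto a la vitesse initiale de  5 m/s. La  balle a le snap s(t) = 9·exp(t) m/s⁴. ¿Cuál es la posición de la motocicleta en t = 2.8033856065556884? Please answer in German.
Wir müssen unsere Gleichung für die Beschleunigung a(t) = 100·t^3 + 24·t^2 - 18·t + 6 2-mal integrieren. Mit ∫a(t)dt und Anwendung von v(0) = 5, finden wir v(t) = 25·t^4 + 8·t^3 - 9·t^2 + 6·t + 5. Durch Integration von der Geschwindigkeit und Verwendung der Anfangsbedingung x(0) = 0, erhalten wir x(t) = 5·t^5 + 2·t^4 - 3·t^3 + 3·t^2 + 5·t. Mit x(t) = 5·t^5 + 2·t^4 - 3·t^3 + 3·t^2 + 5·t und Einsetzen von t = 2.8033856065556884, finden wir x = 960.758963905336.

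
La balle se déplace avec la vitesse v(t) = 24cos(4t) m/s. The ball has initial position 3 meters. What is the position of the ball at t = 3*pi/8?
Starting from velocity v(t) = 24·cos(4·t), we take 1 integral. Finding the integral of v(t) and using x(0) = 3: x(t) = 6·sin(4·t) + 3. We have position x(t) = 6·sin(4·t) + 3. Substituting t = 3*pi/8: x(3*pi/8) = -3.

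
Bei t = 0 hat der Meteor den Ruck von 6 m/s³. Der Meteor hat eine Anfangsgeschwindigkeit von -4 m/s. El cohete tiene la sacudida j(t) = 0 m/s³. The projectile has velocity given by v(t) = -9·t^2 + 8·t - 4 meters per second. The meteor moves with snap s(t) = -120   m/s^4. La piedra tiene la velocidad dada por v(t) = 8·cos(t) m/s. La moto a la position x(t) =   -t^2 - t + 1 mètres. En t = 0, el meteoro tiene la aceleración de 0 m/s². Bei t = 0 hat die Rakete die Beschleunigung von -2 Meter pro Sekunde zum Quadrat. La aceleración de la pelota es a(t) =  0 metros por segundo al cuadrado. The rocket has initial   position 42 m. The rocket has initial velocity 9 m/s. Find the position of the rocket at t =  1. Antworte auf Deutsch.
Um dies zu lösen, müssen wir 3 Stammfunktionen unserer Gleichung für den Ruck j(t) = 0 finden. Die Stammfunktion von dem Ruck, mit a(0) = -2, ergibt die Beschleunigung: a(t) = -2. Die Stammfunktion von der Beschleunigung, mit v(0) = 9, ergibt die Geschwindigkeit: v(t) = 9 - 2·t. Die Stammfunktion von der Geschwindigkeit, mit x(0) = 42, ergibt die Position: x(t) = -t^2 + 9·t + 42. Mit x(t) = -t^2 + 9·t + 42 und Einsetzen von t = 1, finden wir x = 50.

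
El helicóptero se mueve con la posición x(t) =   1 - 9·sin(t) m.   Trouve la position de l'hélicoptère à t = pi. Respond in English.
From the given position equation x(t) = 1 - 9·sin(t), we substitute t = pi to get x = 1.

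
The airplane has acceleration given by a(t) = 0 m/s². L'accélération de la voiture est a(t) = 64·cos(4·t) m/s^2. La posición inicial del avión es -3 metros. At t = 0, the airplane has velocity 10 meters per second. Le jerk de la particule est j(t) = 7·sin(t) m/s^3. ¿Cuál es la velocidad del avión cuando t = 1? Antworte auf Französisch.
Pour résoudre ceci, nous devons prendre 1 intégrale de notre équation de l'accélération a(t) = 0. En intégrant l'accélération et en utilisant la condition initiale v(0) = 10, nous obtenons v(t) = 10. Nous avons la vitesse v(t) = 10. En substituant t = 1: v(1) = 10.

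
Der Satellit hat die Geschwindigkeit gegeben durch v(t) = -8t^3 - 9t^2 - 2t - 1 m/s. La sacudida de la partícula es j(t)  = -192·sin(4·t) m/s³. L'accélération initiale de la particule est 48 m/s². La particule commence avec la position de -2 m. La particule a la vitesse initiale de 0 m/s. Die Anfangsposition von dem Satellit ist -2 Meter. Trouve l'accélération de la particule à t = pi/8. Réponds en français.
Nous devons intégrer notre équation du jerk j(t) = -192·sin(4·t) 1 fois. La primitive du jerk est l'accélération. En utilisant a(0) = 48, nous obtenons a(t) = 48·cos(4·t). En utilisant a(t) = 48·cos(4·t) et en substituant t = pi/8, nous trouvons a = 0.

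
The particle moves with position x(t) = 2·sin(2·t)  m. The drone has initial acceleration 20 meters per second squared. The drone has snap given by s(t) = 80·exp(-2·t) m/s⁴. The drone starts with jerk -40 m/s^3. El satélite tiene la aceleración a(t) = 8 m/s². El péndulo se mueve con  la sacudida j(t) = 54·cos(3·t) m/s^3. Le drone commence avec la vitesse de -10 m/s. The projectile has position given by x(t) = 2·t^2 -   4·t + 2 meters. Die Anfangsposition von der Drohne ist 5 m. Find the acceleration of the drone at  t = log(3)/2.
We need to integrate our snap equation s(t) = 80·exp(-2·t) 2 times. The antiderivative of snap, with j(0) = -40, gives jerk: j(t) = -40·exp(-2·t). Taking ∫j(t)dt and applying a(0) = 20, we find a(t) = 20·exp(-2·t). We have acceleration a(t) = 20·exp(-2·t). Substituting t = log(3)/2: a(log(3)/2) = 20/3.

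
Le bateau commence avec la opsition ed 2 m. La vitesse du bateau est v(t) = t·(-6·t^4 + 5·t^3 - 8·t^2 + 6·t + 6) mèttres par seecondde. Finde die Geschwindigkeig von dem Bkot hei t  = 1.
Aus der Gleichung für die Geschwindigkeit v(t) = t·(-6·t^4 + 5·t^3 - 8·t^2 + 6·t + 6), setzen wir t = 1 ein und erhalten v = 3.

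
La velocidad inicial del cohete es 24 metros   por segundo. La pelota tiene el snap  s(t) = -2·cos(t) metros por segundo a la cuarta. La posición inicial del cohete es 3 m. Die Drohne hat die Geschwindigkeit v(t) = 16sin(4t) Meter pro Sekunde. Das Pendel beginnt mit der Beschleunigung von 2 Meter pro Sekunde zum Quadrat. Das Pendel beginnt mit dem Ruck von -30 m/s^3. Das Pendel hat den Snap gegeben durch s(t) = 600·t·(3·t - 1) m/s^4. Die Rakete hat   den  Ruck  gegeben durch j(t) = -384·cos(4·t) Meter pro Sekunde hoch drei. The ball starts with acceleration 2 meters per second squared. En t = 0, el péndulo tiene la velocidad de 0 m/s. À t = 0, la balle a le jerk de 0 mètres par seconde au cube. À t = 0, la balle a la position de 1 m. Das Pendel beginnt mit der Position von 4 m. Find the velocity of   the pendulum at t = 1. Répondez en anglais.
We need to integrate our snap equation s(t) = 600·t·(3·t - 1) 3 times. The integral of snap, with j(0) = -30, gives jerk: j(t) = 600·t^3 - 300·t^2 - 30. The antiderivative of jerk is acceleration. Using a(0) = 2, we get a(t) = 150·t^4 - 100·t^3 - 30·t + 2. The antiderivative of acceleration, with v(0) = 0, gives velocity: v(t) = t·(30·t^4 - 25·t^3 - 15·t + 2). From the given velocity equation v(t) = t·(30·t^4 - 25·t^3 - 15·t + 2), we substitute t = 1 to get v = -8.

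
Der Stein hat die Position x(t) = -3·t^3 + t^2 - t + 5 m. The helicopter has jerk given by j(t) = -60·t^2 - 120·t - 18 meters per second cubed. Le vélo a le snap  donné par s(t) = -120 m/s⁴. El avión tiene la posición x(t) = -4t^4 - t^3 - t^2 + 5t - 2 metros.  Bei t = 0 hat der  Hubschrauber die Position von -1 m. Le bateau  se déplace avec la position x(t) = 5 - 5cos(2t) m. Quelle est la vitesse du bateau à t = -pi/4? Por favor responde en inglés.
We must differentiate our position equation x(t) = 5 - 5·cos(2·t) 1 time. Differentiating position, we get velocity: v(t) = 10·sin(2·t). Using v(t) = 10·sin(2·t) and substituting t = -pi/4, we find v = -10.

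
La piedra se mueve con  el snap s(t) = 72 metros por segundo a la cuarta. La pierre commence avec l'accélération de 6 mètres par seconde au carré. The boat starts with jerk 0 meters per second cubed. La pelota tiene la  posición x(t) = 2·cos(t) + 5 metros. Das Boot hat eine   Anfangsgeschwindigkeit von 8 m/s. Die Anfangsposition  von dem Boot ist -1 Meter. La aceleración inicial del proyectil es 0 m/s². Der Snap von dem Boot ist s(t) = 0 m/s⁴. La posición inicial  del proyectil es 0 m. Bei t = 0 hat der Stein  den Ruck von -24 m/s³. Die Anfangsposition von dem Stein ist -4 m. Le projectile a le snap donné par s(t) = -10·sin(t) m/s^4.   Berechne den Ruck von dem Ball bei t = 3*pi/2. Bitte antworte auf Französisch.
En partant de la position x(t) = 2·cos(t) + 5, nous prenons 3 dérivées. En prenant d/dt de x(t), nous trouvons v(t) = -2·sin(t). La dérivée de la vitesse donne l'accélération: a(t) = -2·cos(t). En prenant d/dt de a(t), nous trouvons j(t) = 2·sin(t). Nous avons le jerk j(t) = 2·sin(t). En substituant t = 3*pi/2: j(3*pi/2) = -2.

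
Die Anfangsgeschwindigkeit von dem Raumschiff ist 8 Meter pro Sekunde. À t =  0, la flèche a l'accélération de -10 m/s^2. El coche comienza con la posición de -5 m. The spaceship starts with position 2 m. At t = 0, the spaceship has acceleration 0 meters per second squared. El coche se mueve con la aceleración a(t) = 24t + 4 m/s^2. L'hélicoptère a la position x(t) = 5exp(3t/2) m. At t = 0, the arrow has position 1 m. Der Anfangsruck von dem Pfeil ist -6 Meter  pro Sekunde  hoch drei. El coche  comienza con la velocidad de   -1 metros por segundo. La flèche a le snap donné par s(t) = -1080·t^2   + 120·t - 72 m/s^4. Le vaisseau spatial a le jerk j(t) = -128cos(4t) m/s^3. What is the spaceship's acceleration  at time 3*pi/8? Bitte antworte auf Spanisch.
Necesitamos integrar nuestra ecuación de la sacudida j(t) = -128·cos(4·t) 1 vez. Tomando ∫j(t)dt y aplicando a(0) = 0, encontramos a(t) = -32·sin(4·t). Tenemos la aceleración a(t) = -32·sin(4·t). Sustituyendo t = 3*pi/8: a(3*pi/8) = 32.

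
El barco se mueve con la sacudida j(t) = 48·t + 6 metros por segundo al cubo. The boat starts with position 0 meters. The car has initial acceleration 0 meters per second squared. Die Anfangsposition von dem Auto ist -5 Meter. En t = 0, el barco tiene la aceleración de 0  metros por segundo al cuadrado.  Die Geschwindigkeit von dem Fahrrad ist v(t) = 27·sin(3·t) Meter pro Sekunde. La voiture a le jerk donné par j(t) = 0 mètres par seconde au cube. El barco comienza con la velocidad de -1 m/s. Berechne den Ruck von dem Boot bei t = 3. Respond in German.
Aus der Gleichung für den Ruck j(t) = 48·t + 6, setzen wir t = 3 ein und erhalten j = 150.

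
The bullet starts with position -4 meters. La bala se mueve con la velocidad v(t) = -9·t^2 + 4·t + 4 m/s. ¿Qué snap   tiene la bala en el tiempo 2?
Debemos derivar nuestra ecuación de la velocidad v(t) = -9·t^2 + 4·t + 4 3 veces. La derivada de la velocidad da la aceleración: a(t) = 4 - 18·t. Derivando la aceleración, obtenemos la sacudida: j(t) = -18. Tomando d/dt de j(t), encontramos s(t) = 0. Tenemos el snap s(t) = 0. Sustituyendo t = 2: s(2) = 0.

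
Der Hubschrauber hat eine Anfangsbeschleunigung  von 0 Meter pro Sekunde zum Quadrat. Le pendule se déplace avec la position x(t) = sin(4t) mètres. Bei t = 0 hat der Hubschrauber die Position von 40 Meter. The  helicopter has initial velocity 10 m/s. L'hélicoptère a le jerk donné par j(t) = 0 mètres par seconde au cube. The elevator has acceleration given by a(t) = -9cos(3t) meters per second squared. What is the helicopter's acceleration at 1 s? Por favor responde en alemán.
Um dies zu lösen, müssen wir 1 Integral unserer Gleichung für den Ruck j(t) = 0 finden. Durch Integration von dem Ruck und Verwendung der Anfangsbedingung a(0) = 0, erhalten wir a(t) = 0. Aus der Gleichung für die Beschleunigung a(t) = 0, setzen wir t = 1 ein und erhalten a = 0.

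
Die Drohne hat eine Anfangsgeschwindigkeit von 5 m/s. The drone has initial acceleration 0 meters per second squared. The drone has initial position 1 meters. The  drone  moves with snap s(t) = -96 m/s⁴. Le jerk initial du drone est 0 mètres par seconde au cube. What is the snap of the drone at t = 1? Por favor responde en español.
De la ecuación del snap s(t) = -96, sustituimos t = 1 para obtener s = -96.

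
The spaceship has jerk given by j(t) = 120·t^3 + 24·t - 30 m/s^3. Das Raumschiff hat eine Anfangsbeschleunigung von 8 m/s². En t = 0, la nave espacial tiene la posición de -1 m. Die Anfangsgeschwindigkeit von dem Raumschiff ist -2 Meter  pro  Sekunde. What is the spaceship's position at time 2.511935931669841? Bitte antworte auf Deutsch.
Um dies zu lösen, müssen wir 3 Stammfunktionen unserer Gleichung für den Ruck j(t) = 120·t^3 + 24·t - 30 finden. Das Integral von dem Ruck, mit a(0) = 8, ergibt die Beschleunigung: a(t) = 30·t^4 + 12·t^2 - 30·t + 8. Mit ∫a(t)dt und Anwendung von v(0) = -2, finden wir v(t) = 6·t^5 + 4·t^3 - 15·t^2 + 8·t - 2. Durch Integration von der Geschwindigkeit und Verwendung der Anfangsbedingung x(0) = -1, erhalten wir x(t) = t^6 + t^4 - 5·t^3 + 4·t^2 - 2·t - 1. Wir haben die Position x(t) = t^6 + t^4 - 5·t^3 + 4·t^2 - 2·t - 1. Durch Einsetzen von t = 2.511935931669841: x(2.511935931669841) = 230.998272004236.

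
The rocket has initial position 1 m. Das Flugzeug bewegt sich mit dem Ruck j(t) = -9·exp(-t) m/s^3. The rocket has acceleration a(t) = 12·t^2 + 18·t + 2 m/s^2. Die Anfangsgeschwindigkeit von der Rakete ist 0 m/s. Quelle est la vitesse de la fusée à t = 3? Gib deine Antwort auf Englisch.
Starting from acceleration a(t) = 12·t^2 + 18·t + 2, we take 1 integral. Integrating acceleration and using the initial condition v(0) = 0, we get v(t) = t·(4·t^2 + 9·t + 2). From the given velocity equation v(t) = t·(4·t^2 + 9·t + 2), we substitute t = 3 to get v = 195.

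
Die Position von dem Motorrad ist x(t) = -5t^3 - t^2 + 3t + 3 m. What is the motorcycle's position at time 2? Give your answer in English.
We have position x(t) = -5·t^3 - t^2 + 3·t + 3. Substituting t = 2: x(2) = -35.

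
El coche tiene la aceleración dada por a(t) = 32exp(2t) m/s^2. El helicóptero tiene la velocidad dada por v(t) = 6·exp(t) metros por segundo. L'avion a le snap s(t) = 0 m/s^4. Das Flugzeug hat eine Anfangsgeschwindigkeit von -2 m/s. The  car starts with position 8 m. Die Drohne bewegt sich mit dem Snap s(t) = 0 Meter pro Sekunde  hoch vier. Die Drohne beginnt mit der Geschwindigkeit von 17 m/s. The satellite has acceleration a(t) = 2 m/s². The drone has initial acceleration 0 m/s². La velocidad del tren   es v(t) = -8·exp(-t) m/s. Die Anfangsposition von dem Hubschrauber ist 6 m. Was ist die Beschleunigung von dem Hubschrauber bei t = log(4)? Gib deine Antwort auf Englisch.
Starting from velocity v(t) = 6·exp(t), we take 1 derivative. Differentiating velocity, we get acceleration: a(t) = 6·exp(t). Using a(t) = 6·exp(t) and substituting t = log(4), we find a = 24.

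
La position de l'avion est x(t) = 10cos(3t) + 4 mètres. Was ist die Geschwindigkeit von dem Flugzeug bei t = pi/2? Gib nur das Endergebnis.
Die Geschwindigkeit bei t = pi/2 ist v = 30.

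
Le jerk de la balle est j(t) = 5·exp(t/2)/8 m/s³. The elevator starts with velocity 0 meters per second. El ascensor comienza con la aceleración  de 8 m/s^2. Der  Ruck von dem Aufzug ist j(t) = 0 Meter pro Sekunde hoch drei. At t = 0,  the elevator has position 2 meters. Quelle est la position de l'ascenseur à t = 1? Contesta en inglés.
Starting from jerk j(t) = 0, we take 3 integrals. The integral of jerk, with a(0) = 8, gives acceleration: a(t) = 8. The antiderivative of acceleration is velocity. Using v(0) = 0, we get v(t) = 8·t. The integral of velocity, with x(0) = 2, gives position: x(t) = 4·t^2 + 2. From the given position equation x(t) = 4·t^2 + 2, we substitute t = 1 to get x = 6.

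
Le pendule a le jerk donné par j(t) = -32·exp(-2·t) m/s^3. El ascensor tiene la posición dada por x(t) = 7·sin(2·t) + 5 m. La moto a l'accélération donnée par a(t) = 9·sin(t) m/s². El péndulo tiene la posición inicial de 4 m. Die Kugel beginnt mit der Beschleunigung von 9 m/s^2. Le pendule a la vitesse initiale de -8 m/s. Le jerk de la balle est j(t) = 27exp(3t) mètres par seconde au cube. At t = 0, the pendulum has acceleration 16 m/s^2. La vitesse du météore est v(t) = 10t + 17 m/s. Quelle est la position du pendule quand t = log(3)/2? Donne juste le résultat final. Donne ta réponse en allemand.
Die Antwort ist 4/3.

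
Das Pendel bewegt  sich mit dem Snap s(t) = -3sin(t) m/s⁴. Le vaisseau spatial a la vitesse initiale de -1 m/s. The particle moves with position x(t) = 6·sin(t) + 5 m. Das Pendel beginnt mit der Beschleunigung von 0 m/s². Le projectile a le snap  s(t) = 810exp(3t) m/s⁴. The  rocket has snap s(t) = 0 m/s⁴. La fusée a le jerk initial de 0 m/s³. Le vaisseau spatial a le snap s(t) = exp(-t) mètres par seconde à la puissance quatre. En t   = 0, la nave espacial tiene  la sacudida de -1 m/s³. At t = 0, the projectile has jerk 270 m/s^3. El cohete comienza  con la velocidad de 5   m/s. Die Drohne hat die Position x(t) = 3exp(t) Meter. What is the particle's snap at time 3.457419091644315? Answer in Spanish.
Partiendo de la posición x(t) = 6·sin(t) + 5, tomamos 4 derivadas. La derivada de la posición da la velocidad: v(t) = 6·cos(t). La derivada de la velocidad da la aceleración: a(t) = -6·sin(t). Tomando d/dt de a(t), encontramos j(t) = -6·cos(t). La derivada de la sacudida da el snap: s(t) = 6·sin(t). De la ecuación del snap s(t) = 6·sin(t), sustituimos t = 3.457419091644315 para obtener s = -1.86361283787297.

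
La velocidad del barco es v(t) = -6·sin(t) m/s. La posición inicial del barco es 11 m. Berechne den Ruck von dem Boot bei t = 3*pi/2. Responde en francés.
En partant de la vitesse v(t) = -6·sin(t), nous prenons 2 dérivées. La dérivée de la vitesse donne l'accélération: a(t) = -6·cos(t). En prenant d/dt de a(t), nous trouvons j(t) = 6·sin(t). En utilisant j(t) = 6·sin(t) et en substituant t = 3*pi/2, nous trouvons j = -6.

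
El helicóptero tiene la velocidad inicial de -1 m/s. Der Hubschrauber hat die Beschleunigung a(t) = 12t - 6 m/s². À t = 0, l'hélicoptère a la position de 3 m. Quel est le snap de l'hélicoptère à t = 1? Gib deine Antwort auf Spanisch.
Para resolver esto, necesitamos tomar 2 derivadas de nuestra ecuación de la aceleración a(t) = 12·t - 6. Derivando la aceleración, obtenemos la sacudida: j(t) = 12. La derivada de la sacudida da el snap: s(t) = 0. Usando s(t) = 0 y sustituyendo t = 1, encontramos s = 0.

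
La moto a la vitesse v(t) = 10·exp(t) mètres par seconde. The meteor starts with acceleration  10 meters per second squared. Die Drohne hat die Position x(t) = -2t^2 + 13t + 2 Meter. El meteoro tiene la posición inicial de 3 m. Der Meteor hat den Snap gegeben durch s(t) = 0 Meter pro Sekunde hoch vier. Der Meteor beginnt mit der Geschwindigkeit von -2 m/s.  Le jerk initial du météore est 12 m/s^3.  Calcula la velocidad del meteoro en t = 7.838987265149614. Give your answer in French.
Pour résoudre ceci, nous devons prendre 3 intégrales de notre équation du snap s(t) = 0. La primitive du snap, avec j(0) = 12, donne le jerk: j(t) = 12. La primitive du jerk, avec a(0) = 10, donne l'accélération: a(t) = 12·t + 10. En prenant ∫a(t)dt et en appliquant v(0) = -2, nous trouvons v(t) = 6·t^2 + 10·t - 2. Nous avons la vitesse v(t) = 6·t^2 + 10·t - 2. En substituant t = 7.838987265149614: v(7.838987265149614) = 445.088200710563.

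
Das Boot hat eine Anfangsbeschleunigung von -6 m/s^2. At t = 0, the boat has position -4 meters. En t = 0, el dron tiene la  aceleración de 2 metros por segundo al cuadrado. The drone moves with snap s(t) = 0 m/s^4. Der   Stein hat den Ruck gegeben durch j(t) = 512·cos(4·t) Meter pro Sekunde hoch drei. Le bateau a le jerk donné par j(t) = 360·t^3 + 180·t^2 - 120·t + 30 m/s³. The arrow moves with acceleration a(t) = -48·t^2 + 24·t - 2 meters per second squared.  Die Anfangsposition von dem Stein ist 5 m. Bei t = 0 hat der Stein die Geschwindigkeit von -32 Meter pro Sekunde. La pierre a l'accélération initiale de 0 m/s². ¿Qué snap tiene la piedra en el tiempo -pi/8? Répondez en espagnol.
Para resolver esto, necesitamos tomar 1 derivada de nuestra ecuación de la sacudida j(t) = 512·cos(4·t). Derivando la sacudida, obtenemos el snap: s(t) = -2048·sin(4·t). Usando s(t) = -2048·sin(4·t) y sustituyendo t = -pi/8, encontramos s = 2048.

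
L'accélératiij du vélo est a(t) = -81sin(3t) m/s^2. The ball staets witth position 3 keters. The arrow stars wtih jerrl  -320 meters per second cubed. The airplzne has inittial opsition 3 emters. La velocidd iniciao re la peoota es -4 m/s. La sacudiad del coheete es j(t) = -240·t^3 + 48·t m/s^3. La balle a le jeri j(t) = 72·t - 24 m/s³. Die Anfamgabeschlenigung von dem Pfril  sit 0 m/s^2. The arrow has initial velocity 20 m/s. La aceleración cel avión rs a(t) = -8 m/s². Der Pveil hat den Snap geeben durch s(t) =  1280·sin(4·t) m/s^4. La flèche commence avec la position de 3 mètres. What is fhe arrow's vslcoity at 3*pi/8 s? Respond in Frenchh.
Nous devons intégrer notre équation du snap s(t) = 1280·sin(4·t) 3 fois. L'intégrale du snap est le jerk. En utilisant j(0) = -320, nous obtenons j(t) = -320·cos(4·t). La primitive du jerk, avec a(0) = 0, donne l'accélération: a(t) = -80·sin(4·t). En intégrant l'accélération et en utilisant la condition initiale v(0) = 20, nous obtenons v(t) = 20·cos(4·t). En utilisant v(t) = 20·cos(4·t) et en substituant t = 3*pi/8, nous trouvons v = 0.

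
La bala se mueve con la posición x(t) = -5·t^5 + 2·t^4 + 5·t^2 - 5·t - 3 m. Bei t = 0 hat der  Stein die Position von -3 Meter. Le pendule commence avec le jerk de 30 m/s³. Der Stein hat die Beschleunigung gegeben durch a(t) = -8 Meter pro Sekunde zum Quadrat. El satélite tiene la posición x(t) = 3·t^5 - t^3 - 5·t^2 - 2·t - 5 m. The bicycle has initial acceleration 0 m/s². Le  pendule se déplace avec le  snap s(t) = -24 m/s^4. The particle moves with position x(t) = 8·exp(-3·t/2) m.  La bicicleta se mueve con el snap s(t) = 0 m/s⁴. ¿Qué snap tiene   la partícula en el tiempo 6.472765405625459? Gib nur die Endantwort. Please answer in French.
La réponse est 0.00245937965322260.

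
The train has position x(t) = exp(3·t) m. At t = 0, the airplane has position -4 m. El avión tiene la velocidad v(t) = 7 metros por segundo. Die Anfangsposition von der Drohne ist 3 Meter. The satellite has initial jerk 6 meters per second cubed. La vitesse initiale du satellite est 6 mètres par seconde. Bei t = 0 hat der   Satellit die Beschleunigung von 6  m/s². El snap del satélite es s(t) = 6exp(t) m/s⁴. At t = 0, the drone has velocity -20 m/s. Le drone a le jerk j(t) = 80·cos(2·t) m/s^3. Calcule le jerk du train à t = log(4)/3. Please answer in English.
To solve this, we need to take 3 derivatives of our position equation x(t) = exp(3·t). Taking d/dt of x(t), we find v(t) = 3·exp(3·t). The derivative of velocity gives acceleration: a(t) = 9·exp(3·t). Taking d/dt of a(t), we find j(t) = 27·exp(3·t). We have jerk j(t) = 27·exp(3·t). Substituting t = log(4)/3: j(log(4)/3) = 108.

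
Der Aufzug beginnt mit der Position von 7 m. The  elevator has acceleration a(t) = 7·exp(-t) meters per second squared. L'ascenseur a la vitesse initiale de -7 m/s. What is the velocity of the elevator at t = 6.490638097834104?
To solve this, we need to take 1 integral of our acceleration equation a(t) = 7·exp(-t). The antiderivative of acceleration, with v(0) = -7, gives velocity: v(t) = -7·exp(-t). Using v(t) = -7·exp(-t) and substituting t = 6.490638097834104, we find v = -0.0106230623402542.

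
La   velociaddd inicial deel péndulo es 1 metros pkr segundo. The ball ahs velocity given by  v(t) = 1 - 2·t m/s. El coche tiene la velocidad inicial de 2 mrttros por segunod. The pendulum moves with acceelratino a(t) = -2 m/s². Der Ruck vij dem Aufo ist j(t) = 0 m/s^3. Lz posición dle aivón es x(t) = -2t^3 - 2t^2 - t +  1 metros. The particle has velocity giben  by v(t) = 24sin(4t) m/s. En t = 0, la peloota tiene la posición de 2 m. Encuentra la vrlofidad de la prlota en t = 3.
Tenemos la velocidad v(t) = 1 - 2·t. Sustituyendo t = 3: v(3) = -5.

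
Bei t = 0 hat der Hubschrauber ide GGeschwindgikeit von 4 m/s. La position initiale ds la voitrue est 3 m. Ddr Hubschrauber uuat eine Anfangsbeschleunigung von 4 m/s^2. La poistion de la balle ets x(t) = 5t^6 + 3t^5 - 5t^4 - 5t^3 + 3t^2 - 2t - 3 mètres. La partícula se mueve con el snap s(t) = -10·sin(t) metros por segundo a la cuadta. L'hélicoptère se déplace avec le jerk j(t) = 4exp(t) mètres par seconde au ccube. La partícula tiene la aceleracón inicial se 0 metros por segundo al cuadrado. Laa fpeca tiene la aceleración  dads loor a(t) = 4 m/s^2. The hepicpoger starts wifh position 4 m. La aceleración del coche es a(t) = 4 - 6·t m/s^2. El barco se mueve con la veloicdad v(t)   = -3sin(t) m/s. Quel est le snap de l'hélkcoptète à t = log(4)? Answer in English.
Starting from jerk j(t) = 4·exp(t), we take 1 derivative. Taking d/dt of j(t), we find s(t) = 4·exp(t). From the given snap equation s(t) = 4·exp(t), we substitute t = log(4) to get s = 16.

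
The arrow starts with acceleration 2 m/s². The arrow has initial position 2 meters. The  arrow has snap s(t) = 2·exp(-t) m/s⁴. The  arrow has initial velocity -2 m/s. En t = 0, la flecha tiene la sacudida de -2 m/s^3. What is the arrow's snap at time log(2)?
We have snap s(t) = 2·exp(-t). Substituting t = log(2): s(log(2)) = 1.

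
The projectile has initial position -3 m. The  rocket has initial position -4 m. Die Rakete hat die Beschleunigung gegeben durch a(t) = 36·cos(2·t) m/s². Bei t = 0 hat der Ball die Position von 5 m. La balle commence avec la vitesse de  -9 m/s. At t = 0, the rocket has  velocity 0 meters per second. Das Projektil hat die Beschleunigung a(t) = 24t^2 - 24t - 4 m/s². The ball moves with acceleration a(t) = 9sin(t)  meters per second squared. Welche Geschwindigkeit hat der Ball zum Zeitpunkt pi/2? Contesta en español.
Debemos encontrar la integral de nuestra ecuación de la aceleración a(t) = 9·sin(t) 1 vez. La antiderivada de la aceleración es la velocidad. Usando v(0) = -9, obtenemos v(t) = -9·cos(t). Tenemos la velocidad v(t) = -9·cos(t). Sustituyendo t = pi/2: v(pi/2) = 0.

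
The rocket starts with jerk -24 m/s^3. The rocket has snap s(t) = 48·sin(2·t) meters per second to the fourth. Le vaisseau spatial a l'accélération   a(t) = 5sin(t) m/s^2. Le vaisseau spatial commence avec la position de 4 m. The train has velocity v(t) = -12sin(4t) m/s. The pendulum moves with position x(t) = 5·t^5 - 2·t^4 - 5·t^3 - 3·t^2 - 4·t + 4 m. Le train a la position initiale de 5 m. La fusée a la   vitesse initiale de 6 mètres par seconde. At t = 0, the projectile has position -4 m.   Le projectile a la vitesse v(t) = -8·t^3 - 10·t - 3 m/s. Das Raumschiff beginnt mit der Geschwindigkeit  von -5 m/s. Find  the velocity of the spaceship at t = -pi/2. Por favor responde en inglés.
We need to integrate our acceleration equation a(t) = 5·sin(t) 1 time. The antiderivative of acceleration is velocity. Using v(0) = -5, we get v(t) = -5·cos(t). From the given velocity equation v(t) = -5·cos(t), we substitute t = -pi/2 to get v = 0.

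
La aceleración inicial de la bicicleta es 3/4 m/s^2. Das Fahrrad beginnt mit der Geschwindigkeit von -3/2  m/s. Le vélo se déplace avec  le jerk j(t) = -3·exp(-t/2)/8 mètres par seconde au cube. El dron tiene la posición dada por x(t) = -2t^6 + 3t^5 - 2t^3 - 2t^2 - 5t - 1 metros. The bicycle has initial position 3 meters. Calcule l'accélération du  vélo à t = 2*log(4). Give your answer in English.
Starting from jerk j(t) = -3·exp(-t/2)/8, we take 1 integral. Integrating jerk and using the initial condition a(0) = 3/4, we get a(t) = 3·exp(-t/2)/4. We have acceleration a(t) = 3·exp(-t/2)/4. Substituting t = 2*log(4): a(2*log(4)) = 3/16.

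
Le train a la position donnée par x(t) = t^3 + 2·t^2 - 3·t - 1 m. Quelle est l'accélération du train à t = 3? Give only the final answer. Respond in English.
The answer is 22.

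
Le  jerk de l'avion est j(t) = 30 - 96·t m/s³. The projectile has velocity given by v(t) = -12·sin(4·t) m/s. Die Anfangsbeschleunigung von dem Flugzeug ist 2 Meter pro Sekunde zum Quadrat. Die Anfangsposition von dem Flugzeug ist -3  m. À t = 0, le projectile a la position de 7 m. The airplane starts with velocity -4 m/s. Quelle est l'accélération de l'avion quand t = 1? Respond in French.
En partant du jerk j(t) = 30 - 96·t, nous prenons 1 intégrale. L'intégrale du jerk, avec a(0) = 2, donne l'accélération: a(t) = -48·t^2 + 30·t + 2. Nous avons l'accélération a(t) = -48·t^2 + 30·t + 2. En substituant t = 1: a(1) = -16.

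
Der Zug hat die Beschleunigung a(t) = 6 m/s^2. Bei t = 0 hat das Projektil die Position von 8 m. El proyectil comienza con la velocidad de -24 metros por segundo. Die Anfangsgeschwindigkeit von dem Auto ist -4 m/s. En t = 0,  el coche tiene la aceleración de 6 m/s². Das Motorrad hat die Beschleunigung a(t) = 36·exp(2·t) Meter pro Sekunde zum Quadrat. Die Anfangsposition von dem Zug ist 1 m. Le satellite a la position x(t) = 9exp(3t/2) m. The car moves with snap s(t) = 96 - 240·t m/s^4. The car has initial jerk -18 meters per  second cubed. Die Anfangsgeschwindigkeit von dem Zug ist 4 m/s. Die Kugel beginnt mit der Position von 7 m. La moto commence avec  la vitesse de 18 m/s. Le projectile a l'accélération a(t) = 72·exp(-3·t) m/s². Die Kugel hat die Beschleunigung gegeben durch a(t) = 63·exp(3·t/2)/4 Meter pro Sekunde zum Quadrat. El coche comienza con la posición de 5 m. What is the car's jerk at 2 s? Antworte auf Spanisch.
Necesitamos integrar nuestra ecuación del snap s(t) = 96 - 240·t 1 vez. Integrando el snap y usando la condición inicial j(0) = -18, obtenemos j(t) = -120·t^2 + 96·t - 18. Usando j(t) = -120·t^2 + 96·t - 18 y sustituyendo t = 2, encontramos j = -306.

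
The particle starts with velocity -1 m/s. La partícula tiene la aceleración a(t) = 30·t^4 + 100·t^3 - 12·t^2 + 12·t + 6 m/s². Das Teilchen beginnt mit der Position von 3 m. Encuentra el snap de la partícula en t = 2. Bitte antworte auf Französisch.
Nous devons dériver notre équation de l'accélération a(t) = 30·t^4 + 100·t^3 - 12·t^2 + 12·t + 6 2 fois. La dérivée de l'accélération donne le jerk: j(t) = 120·t^3 + 300·t^2 - 24·t + 12. En prenant d/dt de j(t), nous trouvons s(t) = 360·t^2 + 600·t - 24. De l'équation du snap s(t) = 360·t^2 + 600·t - 24, nous substituons t = 2 pour obtenir s = 2616.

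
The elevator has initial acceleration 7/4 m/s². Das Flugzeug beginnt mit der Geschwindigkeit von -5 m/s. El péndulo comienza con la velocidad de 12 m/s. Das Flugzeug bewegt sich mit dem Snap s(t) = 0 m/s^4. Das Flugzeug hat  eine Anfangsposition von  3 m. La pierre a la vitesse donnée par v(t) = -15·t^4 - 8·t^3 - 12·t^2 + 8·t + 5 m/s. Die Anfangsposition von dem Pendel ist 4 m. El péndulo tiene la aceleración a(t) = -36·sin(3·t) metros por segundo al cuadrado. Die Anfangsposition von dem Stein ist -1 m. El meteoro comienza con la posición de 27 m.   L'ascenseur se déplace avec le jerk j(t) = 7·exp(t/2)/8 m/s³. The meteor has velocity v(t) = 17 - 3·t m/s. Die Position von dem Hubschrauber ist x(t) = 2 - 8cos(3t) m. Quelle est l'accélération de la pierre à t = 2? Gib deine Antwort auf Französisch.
En partant de la vitesse v(t) = -15·t^4 - 8·t^3 - 12·t^2 + 8·t + 5, nous prenons 1 dérivée. En dérivant la vitesse, nous obtenons l'accélération: a(t) = -60·t^3 - 24·t^2 - 24·t + 8. Nous avons l'accélération a(t) = -60·t^3 - 24·t^2 - 24·t + 8. En substituant t = 2: a(2) = -616.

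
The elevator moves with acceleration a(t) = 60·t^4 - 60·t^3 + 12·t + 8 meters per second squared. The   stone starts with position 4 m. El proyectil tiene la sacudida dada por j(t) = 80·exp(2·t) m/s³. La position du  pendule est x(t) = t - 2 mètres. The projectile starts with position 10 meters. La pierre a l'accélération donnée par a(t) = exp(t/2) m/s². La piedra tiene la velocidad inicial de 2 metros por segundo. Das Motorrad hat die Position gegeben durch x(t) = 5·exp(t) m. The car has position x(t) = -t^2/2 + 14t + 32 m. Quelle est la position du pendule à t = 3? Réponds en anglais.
Using x(t) = t - 2 and substituting t = 3, we find x = 1.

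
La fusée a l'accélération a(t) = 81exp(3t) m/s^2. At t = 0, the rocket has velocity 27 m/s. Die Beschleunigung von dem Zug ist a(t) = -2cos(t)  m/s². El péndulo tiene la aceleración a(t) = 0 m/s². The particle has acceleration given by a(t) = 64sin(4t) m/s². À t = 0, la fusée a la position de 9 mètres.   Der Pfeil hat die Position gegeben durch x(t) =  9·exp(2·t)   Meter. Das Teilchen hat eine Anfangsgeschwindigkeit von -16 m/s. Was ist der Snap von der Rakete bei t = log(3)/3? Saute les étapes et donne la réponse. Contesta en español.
En t = log(3)/3, s = 2187.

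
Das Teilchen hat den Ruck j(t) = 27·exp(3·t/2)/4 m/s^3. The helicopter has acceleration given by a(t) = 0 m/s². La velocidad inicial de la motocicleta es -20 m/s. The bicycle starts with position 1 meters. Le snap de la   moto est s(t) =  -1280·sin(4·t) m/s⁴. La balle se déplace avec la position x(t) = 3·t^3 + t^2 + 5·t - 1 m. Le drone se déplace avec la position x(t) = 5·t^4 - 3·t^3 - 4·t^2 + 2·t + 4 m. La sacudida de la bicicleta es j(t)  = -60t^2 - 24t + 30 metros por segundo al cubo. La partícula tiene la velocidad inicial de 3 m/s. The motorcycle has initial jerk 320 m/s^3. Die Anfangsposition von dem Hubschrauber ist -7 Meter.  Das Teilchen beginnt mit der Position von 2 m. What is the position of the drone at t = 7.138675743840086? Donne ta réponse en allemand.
Mit x(t) = 5·t^4 - 3·t^3 - 4·t^2 + 2·t + 4 und Einsetzen von t = 7.138675743840086, finden wir x = 11708.0193591881.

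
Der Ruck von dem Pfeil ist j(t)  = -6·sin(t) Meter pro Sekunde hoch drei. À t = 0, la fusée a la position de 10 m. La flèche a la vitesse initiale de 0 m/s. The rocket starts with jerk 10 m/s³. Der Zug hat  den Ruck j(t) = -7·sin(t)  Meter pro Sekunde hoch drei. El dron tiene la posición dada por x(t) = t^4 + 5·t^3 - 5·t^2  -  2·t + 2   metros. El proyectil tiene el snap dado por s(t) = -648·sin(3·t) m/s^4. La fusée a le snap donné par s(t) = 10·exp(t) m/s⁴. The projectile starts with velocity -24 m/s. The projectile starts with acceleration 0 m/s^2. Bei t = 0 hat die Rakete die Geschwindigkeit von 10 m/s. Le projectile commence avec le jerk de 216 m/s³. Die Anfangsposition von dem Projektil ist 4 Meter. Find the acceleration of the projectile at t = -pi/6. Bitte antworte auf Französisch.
Nous devons intégrer notre équation du snap s(t) = -648·sin(3·t) 2 fois. En intégrant le snap et en utilisant la condition initiale j(0) = 216, nous obtenons j(t) = 216·cos(3·t). La primitive du jerk, avec a(0) = 0, donne l'accélération: a(t) = 72·sin(3·t). En utilisant a(t) = 72·sin(3·t) et en substituant t = -pi/6, nous trouvons a = -72.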